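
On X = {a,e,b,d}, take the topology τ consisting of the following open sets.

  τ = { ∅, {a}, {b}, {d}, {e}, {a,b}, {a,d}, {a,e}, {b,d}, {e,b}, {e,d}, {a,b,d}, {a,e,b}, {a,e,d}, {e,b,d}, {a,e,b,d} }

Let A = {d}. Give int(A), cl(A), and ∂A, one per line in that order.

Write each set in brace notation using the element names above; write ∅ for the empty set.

U open, U⊆A: ∅, {d}. int(A) = ⋃ = {d}
X∖A={a,e,b}, int(X∖A)={a,e,b}, hence cl(A)={d}
∂A: remove int from cl → ∅

int(A) = {d}
cl(A)  = {d}
∂A     = ∅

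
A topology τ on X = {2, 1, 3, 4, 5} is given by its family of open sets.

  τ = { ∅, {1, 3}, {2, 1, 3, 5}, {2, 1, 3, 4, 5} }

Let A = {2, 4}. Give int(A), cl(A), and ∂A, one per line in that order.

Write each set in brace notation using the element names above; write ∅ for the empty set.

opens ⊆ A: ∅; union → int = ∅
complement {1, 3, 5}; its interior {1, 3}; cl(A) = X∖{1, 3} = {2, 4, 5}
boundary = {2, 4, 5} ∖ ∅ = {2, 4, 5}

int(A) = ∅
cl(A)  = {2, 4, 5}
∂A     = {2, 4, 5}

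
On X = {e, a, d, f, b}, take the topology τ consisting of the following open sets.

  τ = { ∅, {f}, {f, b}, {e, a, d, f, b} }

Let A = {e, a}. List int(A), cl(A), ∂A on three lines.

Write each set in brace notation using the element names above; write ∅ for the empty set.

int(A) = ∅
cl(A)  = {e, a, d}
∂A     = {e, a, d}

interior: largest open inside A is ∅ (from ∅)
cl via duality: int({d, f, b}) = {f, b}, so X∖{f, b} = {e, a, d}
cl∖int = {e, a, d}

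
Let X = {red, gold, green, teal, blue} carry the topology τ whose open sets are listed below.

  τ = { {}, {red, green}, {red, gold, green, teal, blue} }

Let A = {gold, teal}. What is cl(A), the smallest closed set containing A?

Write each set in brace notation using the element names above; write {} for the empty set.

{gold, teal, blue}

closure: X∖int(X∖A) = X∖{red, green} = {gold, teal, blue}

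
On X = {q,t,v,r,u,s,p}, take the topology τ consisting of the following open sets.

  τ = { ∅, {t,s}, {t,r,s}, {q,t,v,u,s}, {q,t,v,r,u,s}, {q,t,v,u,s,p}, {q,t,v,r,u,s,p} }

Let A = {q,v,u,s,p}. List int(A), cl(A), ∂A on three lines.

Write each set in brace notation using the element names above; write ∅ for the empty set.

int(A) = ∅
cl(A)  = {q,t,v,r,u,s,p}
∂A     = {q,t,v,r,u,s,p}

opens ⊆ A: ∅; union → int = ∅
complement {t,r}; its interior ∅; cl(A) = X∖∅ = {q,t,v,r,u,s,p}
boundary = {q,t,v,r,u,s,p} ∖ ∅ = {q,t,v,r,u,s,p}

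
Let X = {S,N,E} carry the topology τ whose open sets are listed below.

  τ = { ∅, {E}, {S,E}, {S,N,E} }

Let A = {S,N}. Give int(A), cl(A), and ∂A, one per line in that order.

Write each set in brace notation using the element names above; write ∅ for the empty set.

int(A) = ∅
cl(A)  = {S,N}
∂A     = {S,N}

interior: largest open inside A is ∅ (from ∅)
cl via duality: int({E}) = {E}, so X∖{E} = {S,N}
cl∖int = {S,N}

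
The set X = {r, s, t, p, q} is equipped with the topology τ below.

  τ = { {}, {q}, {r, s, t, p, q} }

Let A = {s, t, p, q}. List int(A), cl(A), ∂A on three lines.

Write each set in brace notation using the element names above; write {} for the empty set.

int(A) = {q}
cl(A)  = {r, s, t, p, q}
∂A     = {r, s, t, p}

open subsets of A: {}, {q}; so int(A) = {q}
closure: X∖int(X∖A) = X∖{} = {r, s, t, p, q}
∂A = {r, s, t, p, q} minus {q} = {r, s, t, p}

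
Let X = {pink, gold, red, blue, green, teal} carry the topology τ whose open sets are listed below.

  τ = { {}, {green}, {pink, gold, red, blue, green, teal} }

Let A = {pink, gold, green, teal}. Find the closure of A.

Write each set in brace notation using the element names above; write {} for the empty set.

closure: X∖int(X∖A) = X∖{} = {pink, gold, red, blue, green, teal}

{pink, gold, red, blue, green, teal}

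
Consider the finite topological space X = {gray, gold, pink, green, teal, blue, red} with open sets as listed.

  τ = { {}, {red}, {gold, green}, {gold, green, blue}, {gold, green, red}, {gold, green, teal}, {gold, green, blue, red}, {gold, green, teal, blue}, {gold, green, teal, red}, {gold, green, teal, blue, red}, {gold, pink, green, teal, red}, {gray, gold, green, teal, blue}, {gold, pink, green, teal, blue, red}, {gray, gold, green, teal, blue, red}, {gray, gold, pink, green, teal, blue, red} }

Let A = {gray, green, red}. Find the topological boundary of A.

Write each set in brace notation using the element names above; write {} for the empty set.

open subsets of A: {}, {red}; so int(A) = {red}
closure: X∖int(X∖A) = X∖{} = {gray, gold, pink, green, teal, blue, red}
∂A = {gray, gold, pink, green, teal, blue, red} minus {red} = {gray, gold, pink, green, teal, blue}

{gray, gold, pink, green, teal, blue}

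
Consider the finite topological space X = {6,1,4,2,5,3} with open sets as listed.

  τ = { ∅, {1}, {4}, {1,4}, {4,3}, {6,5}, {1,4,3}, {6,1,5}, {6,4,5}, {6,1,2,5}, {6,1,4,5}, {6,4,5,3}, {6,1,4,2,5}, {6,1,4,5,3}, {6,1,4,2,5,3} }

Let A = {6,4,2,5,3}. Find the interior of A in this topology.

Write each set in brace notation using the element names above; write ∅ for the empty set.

U open, U⊆A: ∅, {4}, {4,3}, {6,5}, {6,4,5}, {6,4,5,3}. int(A) = ⋃ = {6,4,5,3}

{6,4,5,3}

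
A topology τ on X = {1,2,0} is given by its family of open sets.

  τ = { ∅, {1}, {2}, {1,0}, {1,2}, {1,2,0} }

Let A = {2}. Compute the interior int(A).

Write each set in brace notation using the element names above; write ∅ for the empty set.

{2}

opens ⊆ A: ∅, {2}; union → int = {2}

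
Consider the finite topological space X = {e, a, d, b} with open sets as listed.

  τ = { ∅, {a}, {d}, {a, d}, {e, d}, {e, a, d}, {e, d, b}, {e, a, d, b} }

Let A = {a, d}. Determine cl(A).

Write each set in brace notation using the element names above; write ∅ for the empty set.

{e, a, d, b}

complement {e, b}; its interior ∅; cl(A) = X∖∅ = {e, a, d, b}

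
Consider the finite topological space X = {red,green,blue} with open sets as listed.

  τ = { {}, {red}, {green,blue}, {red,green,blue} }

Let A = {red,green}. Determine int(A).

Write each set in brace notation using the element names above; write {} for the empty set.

opens ⊆ A: {}, {red}; union → int = {red}

{red}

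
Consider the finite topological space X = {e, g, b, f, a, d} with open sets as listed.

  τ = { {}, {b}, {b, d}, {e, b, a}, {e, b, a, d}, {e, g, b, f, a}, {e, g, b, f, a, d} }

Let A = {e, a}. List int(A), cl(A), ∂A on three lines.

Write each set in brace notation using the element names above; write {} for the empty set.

int(A) = {}
cl(A)  = {e, g, f, a}
∂A     = {e, g, f, a}

open subsets of A: {}; so int(A) = {}
closure: X∖int(X∖A) = X∖{b, d} = {e, g, f, a}
∂A = {e, g, f, a} minus {} = {e, g, f, a}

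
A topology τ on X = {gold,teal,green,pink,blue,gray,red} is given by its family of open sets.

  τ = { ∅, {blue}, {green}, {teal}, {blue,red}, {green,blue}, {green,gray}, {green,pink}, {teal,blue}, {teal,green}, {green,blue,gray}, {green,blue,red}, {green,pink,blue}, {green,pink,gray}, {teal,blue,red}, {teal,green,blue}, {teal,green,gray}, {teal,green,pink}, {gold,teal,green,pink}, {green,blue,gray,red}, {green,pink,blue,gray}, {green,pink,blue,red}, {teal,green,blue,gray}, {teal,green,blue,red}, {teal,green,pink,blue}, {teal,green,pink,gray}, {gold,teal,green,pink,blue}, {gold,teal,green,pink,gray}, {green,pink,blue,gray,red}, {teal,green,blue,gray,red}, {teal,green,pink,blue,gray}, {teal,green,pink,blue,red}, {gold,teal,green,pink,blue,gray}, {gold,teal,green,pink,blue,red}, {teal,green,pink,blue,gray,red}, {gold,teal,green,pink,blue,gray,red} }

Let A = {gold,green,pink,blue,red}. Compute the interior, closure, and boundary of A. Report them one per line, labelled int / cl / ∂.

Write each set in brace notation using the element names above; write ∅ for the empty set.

interior: largest open inside A is {green,pink,blue,red} (from ∅, {blue}, {green}, {green,pink}, {green,blue}, {blue,red}, {green,pink,blue}, {green,blue,red}, {green,pink,blue,red})
cl via duality: int({teal,gray}) = {teal}, so X∖{teal} = {gold,green,pink,blue,gray,red}
cl∖int = {gold,gray}

int(A) = {green,pink,blue,red}
cl(A)  = {gold,green,pink,blue,gray,red}
∂A     = {gold,gray}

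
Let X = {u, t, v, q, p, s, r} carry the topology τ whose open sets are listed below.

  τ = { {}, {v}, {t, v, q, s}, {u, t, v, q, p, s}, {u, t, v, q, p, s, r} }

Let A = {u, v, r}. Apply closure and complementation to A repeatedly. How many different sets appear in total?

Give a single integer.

cl via duality: int({t, q, p, s}) = {}, so X∖{} = {u, t, v, q, p, s, r}
Write k for closure, c for complement:
  1. A     = {u, v, r}
  2. kA    = {u, t, v, q, p, s, r}
  3. cA    = {t, q, p, s}
  4. ckA   = {}
  5. kcA   = {u, t, q, p, s, r}
  6. ckcA  = {v}
applying k or c yields no new set

6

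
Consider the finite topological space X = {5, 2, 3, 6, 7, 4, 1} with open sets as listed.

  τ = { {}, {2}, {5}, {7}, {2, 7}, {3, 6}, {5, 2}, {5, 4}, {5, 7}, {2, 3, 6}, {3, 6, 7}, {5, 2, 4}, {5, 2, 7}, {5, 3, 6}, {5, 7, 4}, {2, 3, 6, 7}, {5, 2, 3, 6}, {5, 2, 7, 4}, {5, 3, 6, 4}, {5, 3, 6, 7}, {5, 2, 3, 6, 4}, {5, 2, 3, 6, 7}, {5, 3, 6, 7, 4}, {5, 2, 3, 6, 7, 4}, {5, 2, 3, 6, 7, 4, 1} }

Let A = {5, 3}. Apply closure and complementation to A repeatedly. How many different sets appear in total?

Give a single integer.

closure: X∖int(X∖A) = X∖{2, 7} = {5, 3, 6, 4, 1}
Let k=closure and c=complement:
  1. A     = {5, 3}
  2. kA    = {5, 3, 6, 4, 1}
  3. cA    = {2, 6, 7, 4, 1}
  4. ckA   = {2, 7}
  5. kcA   = {2, 3, 6, 7, 4, 1}
  6. kckA  = {2, 7, 1}
  7. ckcA  = {5}
  8. ckckA = {5, 3, 6, 4}
  9. kckcA = {5, 4, 1}
  10. ckckcA = {2, 3, 6, 7}
  11. kckckcA = {2, 3, 6, 7, 1}
  12. ckckckcA = {5, 4}
— saturated at 12

12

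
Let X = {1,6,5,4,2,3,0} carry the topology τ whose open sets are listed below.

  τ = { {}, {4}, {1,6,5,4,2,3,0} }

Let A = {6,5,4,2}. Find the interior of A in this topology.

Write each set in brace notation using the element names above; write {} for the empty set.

U open, U⊆A: {}, {4}. int(A) = ⋃ = {4}

{4}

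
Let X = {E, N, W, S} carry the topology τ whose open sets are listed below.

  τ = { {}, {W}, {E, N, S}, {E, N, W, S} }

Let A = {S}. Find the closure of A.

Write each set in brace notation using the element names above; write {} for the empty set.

closure: X∖int(X∖A) = X∖{W} = {E, N, S}

{E, N, S}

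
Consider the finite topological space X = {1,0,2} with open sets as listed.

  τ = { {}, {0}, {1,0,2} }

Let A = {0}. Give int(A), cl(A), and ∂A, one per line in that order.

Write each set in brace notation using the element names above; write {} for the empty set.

interior: largest open inside A is {0} (from {}, {0})
cl via duality: int({1,2}) = {}, so X∖{} = {1,0,2}
cl∖int = {1,2}

int(A) = {0}
cl(A)  = {1,0,2}
∂A     = {1,2}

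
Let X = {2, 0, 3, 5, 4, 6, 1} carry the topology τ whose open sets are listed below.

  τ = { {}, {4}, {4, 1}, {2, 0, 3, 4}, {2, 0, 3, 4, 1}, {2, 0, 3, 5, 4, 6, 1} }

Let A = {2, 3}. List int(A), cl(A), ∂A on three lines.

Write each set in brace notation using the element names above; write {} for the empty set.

interior: largest open inside A is {} (from {})
cl via duality: int({0, 5, 4, 6, 1}) = {4, 1}, so X∖{4, 1} = {2, 0, 3, 5, 6}
cl∖int = {2, 0, 3, 5, 6}

int(A) = {}
cl(A)  = {2, 0, 3, 5, 6}
∂A     = {2, 0, 3, 5, 6}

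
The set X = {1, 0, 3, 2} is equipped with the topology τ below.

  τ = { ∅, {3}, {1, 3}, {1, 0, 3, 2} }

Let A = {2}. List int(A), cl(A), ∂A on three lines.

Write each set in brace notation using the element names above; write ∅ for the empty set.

int(A) = ∅
cl(A)  = {0, 2}
∂A     = {0, 2}

interior: largest open inside A is ∅ (from ∅)
cl via duality: int({1, 0, 3}) = {1, 3}, so X∖{1, 3} = {0, 2}
cl∖int = {0, 2}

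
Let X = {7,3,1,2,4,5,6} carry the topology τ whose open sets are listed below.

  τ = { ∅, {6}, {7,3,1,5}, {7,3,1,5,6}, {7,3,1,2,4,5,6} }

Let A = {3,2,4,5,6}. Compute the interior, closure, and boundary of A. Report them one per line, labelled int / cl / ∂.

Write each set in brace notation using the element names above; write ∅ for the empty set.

interior: largest open inside A is {6} (from ∅, {6})
cl via duality: int({7,1}) = ∅, so X∖∅ = {7,3,1,2,4,5,6}
cl∖int = {7,3,1,2,4,5}

int(A) = {6}
cl(A)  = {7,3,1,2,4,5,6}
∂A     = {7,3,1,2,4,5}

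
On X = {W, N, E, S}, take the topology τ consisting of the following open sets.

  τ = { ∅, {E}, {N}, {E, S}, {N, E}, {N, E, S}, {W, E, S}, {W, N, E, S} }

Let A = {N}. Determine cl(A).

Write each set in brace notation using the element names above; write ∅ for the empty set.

{N}

X∖A={W, E, S}, int(X∖A)={W, E, S}, hence cl(A)={N}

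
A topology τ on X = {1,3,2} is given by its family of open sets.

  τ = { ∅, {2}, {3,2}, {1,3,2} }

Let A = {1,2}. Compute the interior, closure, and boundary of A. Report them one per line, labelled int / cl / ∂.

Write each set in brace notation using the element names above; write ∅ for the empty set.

int(A) = {2}
cl(A)  = {1,3,2}
∂A     = {1,3}

interior: largest open inside A is {2} (from ∅, {2})
cl via duality: int({3}) = ∅, so X∖∅ = {1,3,2}
cl∖int = {1,3}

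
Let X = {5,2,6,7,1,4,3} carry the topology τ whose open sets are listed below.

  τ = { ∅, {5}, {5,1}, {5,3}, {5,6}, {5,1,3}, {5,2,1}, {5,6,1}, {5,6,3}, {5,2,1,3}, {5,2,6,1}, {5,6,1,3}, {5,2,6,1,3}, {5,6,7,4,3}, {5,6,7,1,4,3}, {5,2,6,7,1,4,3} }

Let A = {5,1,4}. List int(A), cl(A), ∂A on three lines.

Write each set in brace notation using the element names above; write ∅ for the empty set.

U open, U⊆A: ∅, {5}, {5,1}. int(A) = ⋃ = {5,1}
X∖A={2,6,7,3}, int(X∖A)=∅, hence cl(A)={5,2,6,7,1,4,3}
∂A: remove int from cl → {2,6,7,4,3}

int(A) = {5,1}
cl(A)  = {5,2,6,7,1,4,3}
∂A     = {2,6,7,4,3}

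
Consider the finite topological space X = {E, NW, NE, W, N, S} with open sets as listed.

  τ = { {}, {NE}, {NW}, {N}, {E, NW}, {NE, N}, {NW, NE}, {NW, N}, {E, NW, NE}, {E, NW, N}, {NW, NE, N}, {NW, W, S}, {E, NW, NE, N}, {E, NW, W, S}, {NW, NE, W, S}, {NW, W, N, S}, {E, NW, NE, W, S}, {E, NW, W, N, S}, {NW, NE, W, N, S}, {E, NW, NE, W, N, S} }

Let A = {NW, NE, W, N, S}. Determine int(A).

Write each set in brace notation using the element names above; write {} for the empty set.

interior: largest open inside A is {NW, NE, W, N, S} (from {}, {N}, {NW}, {NE}, {NW, NE}, {NW, N}, {NE, N}, {NW, W, S}, {NW, NE, N}, {NW, NE, W, S}, {NW, W, N, S}, {NW, NE, W, N, S})

{NW, NE, W, N, S}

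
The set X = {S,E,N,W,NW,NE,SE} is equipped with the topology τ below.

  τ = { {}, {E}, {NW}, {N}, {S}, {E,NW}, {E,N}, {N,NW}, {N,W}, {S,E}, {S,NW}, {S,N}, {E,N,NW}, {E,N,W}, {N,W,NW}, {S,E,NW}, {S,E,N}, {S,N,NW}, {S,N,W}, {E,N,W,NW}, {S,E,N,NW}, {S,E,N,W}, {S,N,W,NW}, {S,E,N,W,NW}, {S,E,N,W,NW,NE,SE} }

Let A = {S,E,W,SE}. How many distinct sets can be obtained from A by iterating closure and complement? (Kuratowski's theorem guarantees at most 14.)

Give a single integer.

closure: X∖int(X∖A) = X∖{N,NW} = {S,E,W,NE,SE}
Let k=closure and c=complement:
  1. A     = {S,E,W,SE}
  2. kA    = {S,E,W,NE,SE}
  3. cA    = {N,NW,NE}
  4. ckA   = {N,NW}
  5. kcA   = {N,W,NW,NE,SE}
  6. ckcA  = {S,E}
  7. kckcA = {S,E,NE,SE}
  8. ckckcA = {N,W,NW}
— saturated at 8

8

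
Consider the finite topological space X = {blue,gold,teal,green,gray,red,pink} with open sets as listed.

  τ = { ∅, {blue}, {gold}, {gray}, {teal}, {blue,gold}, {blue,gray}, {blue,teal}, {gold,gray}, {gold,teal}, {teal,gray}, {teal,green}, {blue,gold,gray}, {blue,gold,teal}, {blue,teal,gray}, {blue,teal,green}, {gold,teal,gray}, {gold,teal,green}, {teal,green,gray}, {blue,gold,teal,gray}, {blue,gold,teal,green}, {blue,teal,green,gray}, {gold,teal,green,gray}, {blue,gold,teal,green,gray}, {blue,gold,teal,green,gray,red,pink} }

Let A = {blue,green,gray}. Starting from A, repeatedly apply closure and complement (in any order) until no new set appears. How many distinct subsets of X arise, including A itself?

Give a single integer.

cl via duality: int({gold,teal,red,pink}) = {gold,teal}, so X∖{gold,teal} = {blue,green,gray,red,pink}
Write k for closure, c for complement:
  1. A     = {blue,green,gray}
  2. kA    = {blue,green,gray,red,pink}
  3. cA    = {gold,teal,red,pink}
  4. ckA   = {gold,teal}
  5. kcA   = {gold,teal,green,red,pink}
  6. ckcA  = {blue,gray}
  7. kckcA = {blue,gray,red,pink}
  8. ckckcA = {gold,teal,green}
applying k or c yields no new set

8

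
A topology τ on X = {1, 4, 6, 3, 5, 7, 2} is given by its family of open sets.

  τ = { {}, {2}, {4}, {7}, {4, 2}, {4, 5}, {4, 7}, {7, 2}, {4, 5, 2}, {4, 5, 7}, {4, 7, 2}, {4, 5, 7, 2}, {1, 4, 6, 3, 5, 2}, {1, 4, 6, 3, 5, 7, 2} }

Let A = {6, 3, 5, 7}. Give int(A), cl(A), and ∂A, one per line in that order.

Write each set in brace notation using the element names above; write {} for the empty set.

int(A) = {7}
cl(A)  = {1, 6, 3, 5, 7}
∂A     = {1, 6, 3, 5}

opens ⊆ A: {}, {7}; union → int = {7}
complement {1, 4, 2}; its interior {4, 2}; cl(A) = X∖{4, 2} = {1, 6, 3, 5, 7}
boundary = {1, 6, 3, 5, 7} ∖ {7} = {1, 6, 3, 5}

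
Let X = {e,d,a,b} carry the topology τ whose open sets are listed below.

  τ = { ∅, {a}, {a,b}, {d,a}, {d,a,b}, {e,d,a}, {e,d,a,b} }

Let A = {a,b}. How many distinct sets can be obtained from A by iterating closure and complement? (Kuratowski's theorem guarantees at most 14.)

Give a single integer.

complement {e,d}; its interior ∅; cl(A) = X∖∅ = {e,d,a,b}
With k = closure, c = complement:
  1. A     = {a,b}
  2. kA    = {e,d,a,b}
  3. cA    = {e,d}
  4. ckA   = ∅
k, c of each give nothing new

4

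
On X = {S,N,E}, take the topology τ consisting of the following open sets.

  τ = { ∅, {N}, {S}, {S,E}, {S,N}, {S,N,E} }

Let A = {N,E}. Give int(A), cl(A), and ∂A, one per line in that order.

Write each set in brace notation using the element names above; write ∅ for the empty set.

open subsets of A: ∅, {N}; so int(A) = {N}
closure: X∖int(X∖A) = X∖{S} = {N,E}
∂A = {N,E} minus {N} = {E}

int(A) = {N}
cl(A)  = {N,E}
∂A     = {E}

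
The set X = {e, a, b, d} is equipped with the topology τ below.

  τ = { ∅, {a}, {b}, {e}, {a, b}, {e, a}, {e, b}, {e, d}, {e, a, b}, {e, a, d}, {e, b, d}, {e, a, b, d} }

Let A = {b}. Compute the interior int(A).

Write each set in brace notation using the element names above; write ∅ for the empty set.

{b}

interior: largest open inside A is {b} (from ∅, {b})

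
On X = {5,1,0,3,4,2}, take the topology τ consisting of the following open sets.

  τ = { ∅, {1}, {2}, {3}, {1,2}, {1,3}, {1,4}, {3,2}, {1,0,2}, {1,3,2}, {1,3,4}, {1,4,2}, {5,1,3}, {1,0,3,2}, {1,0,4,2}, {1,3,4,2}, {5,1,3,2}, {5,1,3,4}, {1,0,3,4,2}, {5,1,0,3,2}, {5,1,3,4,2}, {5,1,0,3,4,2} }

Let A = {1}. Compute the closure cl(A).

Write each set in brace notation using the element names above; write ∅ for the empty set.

X∖A={5,0,3,4,2}, int(X∖A)={3,2}, hence cl(A)={5,1,0,4}

{5,1,0,4}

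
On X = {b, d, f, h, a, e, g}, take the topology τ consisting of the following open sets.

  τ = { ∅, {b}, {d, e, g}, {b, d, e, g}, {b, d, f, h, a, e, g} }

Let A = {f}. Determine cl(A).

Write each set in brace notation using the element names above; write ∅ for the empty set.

complement {b, d, h, a, e, g}; its interior {b, d, e, g}; cl(A) = X∖{b, d, e, g} = {f, h, a}

{f, h, a}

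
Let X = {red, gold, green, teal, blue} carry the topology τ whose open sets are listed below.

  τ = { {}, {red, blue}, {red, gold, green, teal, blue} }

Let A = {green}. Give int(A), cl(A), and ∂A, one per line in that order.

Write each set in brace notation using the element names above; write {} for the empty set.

opens ⊆ A: {}; union → int = {}
complement {red, gold, teal, blue}; its interior {red, blue}; cl(A) = X∖{red, blue} = {gold, green, teal}
boundary = {gold, green, teal} ∖ {} = {gold, green, teal}

int(A) = {}
cl(A)  = {gold, green, teal}
∂A     = {gold, green, teal}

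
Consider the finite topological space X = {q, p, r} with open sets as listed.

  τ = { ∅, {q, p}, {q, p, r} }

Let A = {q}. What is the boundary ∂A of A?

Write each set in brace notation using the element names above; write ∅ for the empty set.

{q, p, r}

open subsets of A: ∅; so int(A) = ∅
closure: X∖int(X∖A) = X∖∅ = {q, p, r}
∂A = {q, p, r} minus ∅ = {q, p, r}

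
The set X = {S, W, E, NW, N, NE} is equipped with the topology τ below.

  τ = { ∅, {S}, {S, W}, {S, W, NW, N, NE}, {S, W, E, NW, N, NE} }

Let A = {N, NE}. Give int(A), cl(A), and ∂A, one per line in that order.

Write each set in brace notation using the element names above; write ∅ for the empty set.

int(A) = ∅
cl(A)  = {E, NW, N, NE}
∂A     = {E, NW, N, NE}

interior: largest open inside A is ∅ (from ∅)
cl via duality: int({S, W, E, NW}) = {S, W}, so X∖{S, W} = {E, NW, N, NE}
cl∖int = {E, NW, N, NE}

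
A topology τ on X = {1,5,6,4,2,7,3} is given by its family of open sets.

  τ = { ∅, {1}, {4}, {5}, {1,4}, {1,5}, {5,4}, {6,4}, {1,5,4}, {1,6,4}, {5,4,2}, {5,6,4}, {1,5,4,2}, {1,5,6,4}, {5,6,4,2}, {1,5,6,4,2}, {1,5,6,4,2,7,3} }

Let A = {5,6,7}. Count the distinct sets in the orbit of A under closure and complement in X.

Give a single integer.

8

complement {1,4,2,3}; its interior {1,4}; cl(A) = X∖{1,4} = {5,6,2,7,3}
With k = closure, c = complement:
  1. A     = {5,6,7}
  2. kA    = {5,6,2,7,3}
  3. cA    = {1,4,2,3}
  4. ckA   = {1,4}
  5. kcA   = {1,6,4,2,7,3}
  6. ckcA  = {5}
  7. kckcA = {5,2,7,3}
  8. ckckcA = {1,6,4}
k, c of each give nothing new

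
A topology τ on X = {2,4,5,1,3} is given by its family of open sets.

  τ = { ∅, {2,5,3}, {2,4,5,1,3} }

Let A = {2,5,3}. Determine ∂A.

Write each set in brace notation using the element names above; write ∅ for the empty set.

{4,1}

open subsets of A: ∅, {2,5,3}; so int(A) = {2,5,3}
closure: X∖int(X∖A) = X∖∅ = {2,4,5,1,3}
∂A = {2,4,5,1,3} minus {2,5,3} = {4,1}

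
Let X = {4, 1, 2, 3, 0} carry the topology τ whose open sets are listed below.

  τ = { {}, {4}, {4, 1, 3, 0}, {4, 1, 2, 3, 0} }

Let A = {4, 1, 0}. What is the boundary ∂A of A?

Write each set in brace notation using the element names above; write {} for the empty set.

open subsets of A: {}, {4}; so int(A) = {4}
closure: X∖int(X∖A) = X∖{} = {4, 1, 2, 3, 0}
∂A = {4, 1, 2, 3, 0} minus {4} = {1, 2, 3, 0}

{1, 2, 3, 0}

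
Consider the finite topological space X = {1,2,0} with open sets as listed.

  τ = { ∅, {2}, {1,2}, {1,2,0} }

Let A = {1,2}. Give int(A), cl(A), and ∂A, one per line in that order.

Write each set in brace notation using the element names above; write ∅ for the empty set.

int(A) = {1,2}
cl(A)  = {1,2,0}
∂A     = {0}

interior: largest open inside A is {1,2} (from ∅, {2}, {1,2})
cl via duality: int({0}) = ∅, so X∖∅ = {1,2,0}
cl∖int = {0}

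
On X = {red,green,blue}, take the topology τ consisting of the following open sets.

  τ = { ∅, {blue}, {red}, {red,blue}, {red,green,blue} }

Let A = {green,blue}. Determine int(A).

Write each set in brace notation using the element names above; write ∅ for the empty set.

{blue}

interior: largest open inside A is {blue} (from ∅, {blue})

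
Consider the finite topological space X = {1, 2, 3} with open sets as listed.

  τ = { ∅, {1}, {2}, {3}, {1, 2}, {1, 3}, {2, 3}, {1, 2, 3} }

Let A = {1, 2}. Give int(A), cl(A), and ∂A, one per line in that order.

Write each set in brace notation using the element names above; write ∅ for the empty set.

int(A) = {1, 2}
cl(A)  = {1, 2}
∂A     = ∅

interior: largest open inside A is {1, 2} (from ∅, {2}, {1}, {1, 2})
cl via duality: int({3}) = {3}, so X∖{3} = {1, 2}
cl∖int = ∅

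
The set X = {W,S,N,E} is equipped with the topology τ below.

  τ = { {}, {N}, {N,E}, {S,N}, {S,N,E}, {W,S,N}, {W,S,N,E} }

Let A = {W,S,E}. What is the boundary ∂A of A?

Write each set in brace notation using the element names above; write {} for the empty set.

{W,S,E}

open subsets of A: {}; so int(A) = {}
closure: X∖int(X∖A) = X∖{N} = {W,S,E}
∂A = {W,S,E} minus {} = {W,S,E}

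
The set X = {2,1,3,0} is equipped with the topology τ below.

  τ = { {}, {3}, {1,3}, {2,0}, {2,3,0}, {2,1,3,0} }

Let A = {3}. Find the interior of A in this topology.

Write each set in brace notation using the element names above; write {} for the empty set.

{3}

interior: largest open inside A is {3} (from {}, {3})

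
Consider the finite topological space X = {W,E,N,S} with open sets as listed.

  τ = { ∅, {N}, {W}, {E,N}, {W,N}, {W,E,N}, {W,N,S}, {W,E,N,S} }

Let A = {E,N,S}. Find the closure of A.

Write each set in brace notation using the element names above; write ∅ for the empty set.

{E,N,S}

X∖A={W}, int(X∖A)={W}, hence cl(A)={E,N,S}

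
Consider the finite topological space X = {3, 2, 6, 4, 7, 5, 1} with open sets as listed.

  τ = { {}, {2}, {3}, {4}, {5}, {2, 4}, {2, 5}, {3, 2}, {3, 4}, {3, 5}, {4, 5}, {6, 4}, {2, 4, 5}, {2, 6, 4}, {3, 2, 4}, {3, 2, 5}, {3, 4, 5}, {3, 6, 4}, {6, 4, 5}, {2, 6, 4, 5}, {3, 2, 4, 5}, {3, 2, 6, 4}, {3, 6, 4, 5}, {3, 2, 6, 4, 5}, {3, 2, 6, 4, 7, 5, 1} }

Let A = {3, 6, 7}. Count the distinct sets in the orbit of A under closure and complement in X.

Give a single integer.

closure: X∖int(X∖A) = X∖{2, 4, 5} = {3, 6, 7, 1}
Let k=closure and c=complement:
  1. A     = {3, 6, 7}
  2. kA    = {3, 6, 7, 1}
  3. cA    = {2, 4, 5, 1}
  4. ckA   = {2, 4, 5}
  5. kcA   = {2, 6, 4, 7, 5, 1}
  6. ckcA  = {3}
  7. kckcA = {3, 7, 1}
  8. ckckcA = {2, 6, 4, 5}
— saturated at 8

8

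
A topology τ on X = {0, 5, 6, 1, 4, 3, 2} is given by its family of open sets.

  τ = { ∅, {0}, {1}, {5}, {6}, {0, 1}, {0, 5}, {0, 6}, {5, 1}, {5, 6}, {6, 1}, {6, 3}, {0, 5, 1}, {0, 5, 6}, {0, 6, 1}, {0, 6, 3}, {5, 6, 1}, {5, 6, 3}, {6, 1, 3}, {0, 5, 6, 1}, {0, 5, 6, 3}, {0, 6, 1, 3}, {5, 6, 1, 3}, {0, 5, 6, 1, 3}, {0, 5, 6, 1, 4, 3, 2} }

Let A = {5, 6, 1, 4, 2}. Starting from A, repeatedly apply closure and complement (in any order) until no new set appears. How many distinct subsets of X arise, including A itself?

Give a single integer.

closure: X∖int(X∖A) = X∖{0} = {5, 6, 1, 4, 3, 2}
Let k=closure and c=complement:
  1. A     = {5, 6, 1, 4, 2}
  2. kA    = {5, 6, 1, 4, 3, 2}
  3. cA    = {0, 3}
  4. ckA   = {0}
  5. kcA   = {0, 4, 3, 2}
  6. kckA  = {0, 4, 2}
  7. ckcA  = {5, 6, 1}
  8. ckckA = {5, 6, 1, 3}
— saturated at 8

8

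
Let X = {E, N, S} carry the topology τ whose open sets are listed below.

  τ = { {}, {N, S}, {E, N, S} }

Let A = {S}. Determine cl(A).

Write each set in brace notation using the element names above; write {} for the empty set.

{E, N, S}

closure: X∖int(X∖A) = X∖{} = {E, N, S}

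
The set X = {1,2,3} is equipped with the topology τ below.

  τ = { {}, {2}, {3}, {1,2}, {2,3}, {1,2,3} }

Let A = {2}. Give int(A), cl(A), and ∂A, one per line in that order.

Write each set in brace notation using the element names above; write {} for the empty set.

interior: largest open inside A is {2} (from {}, {2})
cl via duality: int({1,3}) = {3}, so X∖{3} = {1,2}
cl∖int = {1}

int(A) = {2}
cl(A)  = {1,2}
∂A     = {1}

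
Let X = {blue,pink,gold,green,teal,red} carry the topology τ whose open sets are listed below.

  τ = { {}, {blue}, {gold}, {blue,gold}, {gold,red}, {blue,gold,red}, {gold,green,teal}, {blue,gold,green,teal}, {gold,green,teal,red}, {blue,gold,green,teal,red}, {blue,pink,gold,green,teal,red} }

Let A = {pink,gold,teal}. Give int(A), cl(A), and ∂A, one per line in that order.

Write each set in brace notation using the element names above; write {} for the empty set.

int(A) = {gold}
cl(A)  = {pink,gold,green,teal,red}
∂A     = {pink,green,teal,red}

interior: largest open inside A is {gold} (from {}, {gold})
cl via duality: int({blue,green,red}) = {blue}, so X∖{blue} = {pink,gold,green,teal,red}
cl∖int = {pink,green,teal,red}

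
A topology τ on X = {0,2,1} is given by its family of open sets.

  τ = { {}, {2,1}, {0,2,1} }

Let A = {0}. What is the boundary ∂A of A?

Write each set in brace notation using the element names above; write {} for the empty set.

{0}

U open, U⊆A: {}. int(A) = ⋃ = {}
X∖A={2,1}, int(X∖A)={2,1}, hence cl(A)={0}
∂A: remove int from cl → {0}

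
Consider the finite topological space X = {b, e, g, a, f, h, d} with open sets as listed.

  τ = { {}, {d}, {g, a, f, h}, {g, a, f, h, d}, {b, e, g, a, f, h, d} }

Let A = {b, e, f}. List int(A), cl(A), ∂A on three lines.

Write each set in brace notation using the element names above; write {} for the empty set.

open subsets of A: {}; so int(A) = {}
closure: X∖int(X∖A) = X∖{d} = {b, e, g, a, f, h}
∂A = {b, e, g, a, f, h} minus {} = {b, e, g, a, f, h}

int(A) = {}
cl(A)  = {b, e, g, a, f, h}
∂A     = {b, e, g, a, f, h}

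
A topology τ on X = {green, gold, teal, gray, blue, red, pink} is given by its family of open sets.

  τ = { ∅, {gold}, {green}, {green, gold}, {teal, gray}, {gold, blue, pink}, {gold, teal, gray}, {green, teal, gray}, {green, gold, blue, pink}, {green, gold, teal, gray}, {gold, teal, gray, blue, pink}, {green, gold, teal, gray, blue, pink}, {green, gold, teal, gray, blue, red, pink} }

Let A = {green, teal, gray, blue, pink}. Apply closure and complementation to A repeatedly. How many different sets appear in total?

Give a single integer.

X∖A={gold, red}, int(X∖A)={gold}, hence cl(A)={green, teal, gray, blue, red, pink}
Orbit (k=closure, c=complement):
  1. A     = {green, teal, gray, blue, pink}
  2. kA    = {green, teal, gray, blue, red, pink}
  3. cA    = {gold, red}
  4. ckA   = {gold}
  5. kcA   = {gold, blue, red, pink}
  6. ckcA  = {green, teal, gray}
  7. kckcA = {green, teal, gray, red}
  8. ckckcA = {gold, blue, pink}
(closed under both — stop)

8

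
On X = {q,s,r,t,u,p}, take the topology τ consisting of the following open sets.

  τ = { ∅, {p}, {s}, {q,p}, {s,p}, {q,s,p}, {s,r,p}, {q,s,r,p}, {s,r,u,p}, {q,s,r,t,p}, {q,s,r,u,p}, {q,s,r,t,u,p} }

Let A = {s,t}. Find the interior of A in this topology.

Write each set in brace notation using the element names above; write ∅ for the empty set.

opens ⊆ A: ∅, {s}; union → int = {s}

{s}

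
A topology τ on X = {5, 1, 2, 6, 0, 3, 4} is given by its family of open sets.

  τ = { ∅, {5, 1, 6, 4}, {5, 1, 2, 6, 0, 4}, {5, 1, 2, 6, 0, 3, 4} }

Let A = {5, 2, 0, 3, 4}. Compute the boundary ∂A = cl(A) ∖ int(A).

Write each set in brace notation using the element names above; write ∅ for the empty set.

{5, 1, 2, 6, 0, 3, 4}

U open, U⊆A: ∅. int(A) = ⋃ = ∅
X∖A={1, 6}, int(X∖A)=∅, hence cl(A)={5, 1, 2, 6, 0, 3, 4}
∂A: remove int from cl → {5, 1, 2, 6, 0, 3, 4}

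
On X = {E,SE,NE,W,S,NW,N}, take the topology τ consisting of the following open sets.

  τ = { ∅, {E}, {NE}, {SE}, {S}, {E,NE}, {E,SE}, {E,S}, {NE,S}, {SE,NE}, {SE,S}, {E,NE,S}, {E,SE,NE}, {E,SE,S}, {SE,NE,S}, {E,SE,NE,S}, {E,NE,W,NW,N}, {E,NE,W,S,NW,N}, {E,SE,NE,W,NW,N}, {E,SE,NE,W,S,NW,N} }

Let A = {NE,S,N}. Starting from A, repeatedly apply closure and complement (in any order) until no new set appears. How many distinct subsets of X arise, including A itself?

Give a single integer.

6

X∖A={E,SE,W,NW}, int(X∖A)={E,SE}, hence cl(A)={NE,W,S,NW,N}
Orbit (k=closure, c=complement):
  1. A     = {NE,S,N}
  2. kA    = {NE,W,S,NW,N}
  3. cA    = {E,SE,W,NW}
  4. ckA   = {E,SE}
  5. kcA   = {E,SE,W,NW,N}
  6. ckcA  = {NE,S}
(closed under both — stop)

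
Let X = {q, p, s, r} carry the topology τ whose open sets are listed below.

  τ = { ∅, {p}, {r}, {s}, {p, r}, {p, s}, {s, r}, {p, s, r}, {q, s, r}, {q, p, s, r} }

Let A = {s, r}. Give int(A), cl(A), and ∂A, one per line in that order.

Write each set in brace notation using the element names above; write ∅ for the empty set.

int(A) = {s, r}
cl(A)  = {q, s, r}
∂A     = {q}

opens ⊆ A: ∅, {r}, {s}, {s, r}; union → int = {s, r}
complement {q, p}; its interior {p}; cl(A) = X∖{p} = {q, s, r}
boundary = {q, s, r} ∖ {s, r} = {q}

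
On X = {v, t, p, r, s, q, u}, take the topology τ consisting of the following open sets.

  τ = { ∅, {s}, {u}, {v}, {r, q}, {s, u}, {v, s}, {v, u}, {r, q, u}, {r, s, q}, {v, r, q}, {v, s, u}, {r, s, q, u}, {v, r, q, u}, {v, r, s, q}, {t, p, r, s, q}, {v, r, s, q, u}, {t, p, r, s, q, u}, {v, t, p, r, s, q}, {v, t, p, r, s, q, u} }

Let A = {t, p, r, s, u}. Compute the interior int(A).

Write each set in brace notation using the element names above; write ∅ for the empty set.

U open, U⊆A: ∅, {u}, {s}, {s, u}. int(A) = ⋃ = {s, u}

{s, u}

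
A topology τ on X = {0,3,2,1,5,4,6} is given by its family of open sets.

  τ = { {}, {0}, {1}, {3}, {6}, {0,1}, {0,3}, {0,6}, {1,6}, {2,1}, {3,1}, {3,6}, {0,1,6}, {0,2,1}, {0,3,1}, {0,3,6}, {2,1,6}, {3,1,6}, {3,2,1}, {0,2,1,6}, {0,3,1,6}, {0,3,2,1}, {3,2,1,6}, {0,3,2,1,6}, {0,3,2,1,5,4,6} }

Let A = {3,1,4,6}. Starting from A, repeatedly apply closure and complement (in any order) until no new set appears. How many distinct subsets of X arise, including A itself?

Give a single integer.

complement {0,2,5}; its interior {0}; cl(A) = X∖{0} = {3,2,1,5,4,6}
With k = closure, c = complement:
  1. A     = {3,1,4,6}
  2. kA    = {3,2,1,5,4,6}
  3. cA    = {0,2,5}
  4. ckA   = {0}
  5. kcA   = {0,2,5,4}
  6. kckA  = {0,5,4}
  7. ckcA  = {3,1,6}
  8. ckckA = {3,2,1,6}
k, c of each give nothing new

8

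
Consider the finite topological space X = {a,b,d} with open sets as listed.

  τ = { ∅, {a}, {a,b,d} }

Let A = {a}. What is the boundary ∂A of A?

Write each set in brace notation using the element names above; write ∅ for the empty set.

{b,d}

U open, U⊆A: ∅, {a}. int(A) = ⋃ = {a}
X∖A={b,d}, int(X∖A)=∅, hence cl(A)={a,b,d}
∂A: remove int from cl → {b,d}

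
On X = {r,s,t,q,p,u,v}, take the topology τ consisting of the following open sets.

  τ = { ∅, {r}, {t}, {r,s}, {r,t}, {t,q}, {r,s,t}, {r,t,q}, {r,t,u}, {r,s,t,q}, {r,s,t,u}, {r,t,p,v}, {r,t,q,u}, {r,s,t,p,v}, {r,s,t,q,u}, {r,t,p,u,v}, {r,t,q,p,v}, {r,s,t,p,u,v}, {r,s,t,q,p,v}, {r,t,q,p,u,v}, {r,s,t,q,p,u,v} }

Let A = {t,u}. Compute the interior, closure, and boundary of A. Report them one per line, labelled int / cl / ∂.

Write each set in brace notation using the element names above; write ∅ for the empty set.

int(A) = {t}
cl(A)  = {t,q,p,u,v}
∂A     = {q,p,u,v}

opens ⊆ A: ∅, {t}; union → int = {t}
complement {r,s,q,p,v}; its interior {r,s}; cl(A) = X∖{r,s} = {t,q,p,u,v}
boundary = {t,q,p,u,v} ∖ {t} = {q,p,u,v}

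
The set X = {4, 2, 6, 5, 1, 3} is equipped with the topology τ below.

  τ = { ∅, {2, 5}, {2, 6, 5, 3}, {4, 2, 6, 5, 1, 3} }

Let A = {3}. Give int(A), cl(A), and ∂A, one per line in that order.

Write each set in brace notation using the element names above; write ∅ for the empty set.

int(A) = ∅
cl(A)  = {4, 6, 1, 3}
∂A     = {4, 6, 1, 3}

U open, U⊆A: ∅. int(A) = ⋃ = ∅
X∖A={4, 2, 6, 5, 1}, int(X∖A)={2, 5}, hence cl(A)={4, 6, 1, 3}
∂A: remove int from cl → {4, 6, 1, 3}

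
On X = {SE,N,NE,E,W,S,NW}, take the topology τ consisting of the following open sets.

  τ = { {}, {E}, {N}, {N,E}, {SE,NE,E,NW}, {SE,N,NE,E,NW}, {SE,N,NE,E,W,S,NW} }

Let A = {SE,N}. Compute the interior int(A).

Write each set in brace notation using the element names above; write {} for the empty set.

{N}

interior: largest open inside A is {N} (from {}, {N})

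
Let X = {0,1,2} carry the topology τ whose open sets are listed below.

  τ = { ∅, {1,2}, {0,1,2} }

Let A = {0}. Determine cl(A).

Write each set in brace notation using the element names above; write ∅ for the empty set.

closure: X∖int(X∖A) = X∖{1,2} = {0}

{0}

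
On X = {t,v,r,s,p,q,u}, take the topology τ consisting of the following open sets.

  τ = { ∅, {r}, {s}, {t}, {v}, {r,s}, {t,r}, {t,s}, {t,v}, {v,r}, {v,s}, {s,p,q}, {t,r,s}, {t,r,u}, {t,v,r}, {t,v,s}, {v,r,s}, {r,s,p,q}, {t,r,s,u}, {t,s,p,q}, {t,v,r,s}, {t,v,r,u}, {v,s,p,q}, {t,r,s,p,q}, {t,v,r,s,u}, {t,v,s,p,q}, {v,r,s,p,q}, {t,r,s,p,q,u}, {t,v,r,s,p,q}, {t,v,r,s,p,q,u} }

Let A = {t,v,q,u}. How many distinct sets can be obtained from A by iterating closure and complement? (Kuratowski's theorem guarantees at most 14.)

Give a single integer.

cl via duality: int({r,s,p}) = {r,s}, so X∖{r,s} = {t,v,p,q,u}
Write k for closure, c for complement:
  1. A     = {t,v,q,u}
  2. kA    = {t,v,p,q,u}
  3. cA    = {r,s,p}
  4. ckA   = {r,s}
  5. kcA   = {r,s,p,q,u}
  6. ckcA  = {t,v}
  7. kckcA = {t,v,u}
  8. ckckcA = {r,s,p,q}
applying k or c yields no new set

8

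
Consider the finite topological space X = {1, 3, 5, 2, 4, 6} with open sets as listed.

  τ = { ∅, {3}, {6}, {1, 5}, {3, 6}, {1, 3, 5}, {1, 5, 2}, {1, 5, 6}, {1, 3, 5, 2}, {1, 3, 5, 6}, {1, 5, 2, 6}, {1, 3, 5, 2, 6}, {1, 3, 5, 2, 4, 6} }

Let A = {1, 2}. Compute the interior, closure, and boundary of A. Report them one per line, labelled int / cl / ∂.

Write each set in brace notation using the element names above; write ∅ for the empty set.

interior: largest open inside A is ∅ (from ∅)
cl via duality: int({3, 5, 4, 6}) = {3, 6}, so X∖{3, 6} = {1, 5, 2, 4}
cl∖int = {1, 5, 2, 4}

int(A) = ∅
cl(A)  = {1, 5, 2, 4}
∂A     = {1, 5, 2, 4}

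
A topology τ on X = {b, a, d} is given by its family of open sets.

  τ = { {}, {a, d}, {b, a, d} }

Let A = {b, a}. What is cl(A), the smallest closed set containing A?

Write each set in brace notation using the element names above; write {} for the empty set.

{b, a, d}

X∖A={d}, int(X∖A)={}, hence cl(A)={b, a, d}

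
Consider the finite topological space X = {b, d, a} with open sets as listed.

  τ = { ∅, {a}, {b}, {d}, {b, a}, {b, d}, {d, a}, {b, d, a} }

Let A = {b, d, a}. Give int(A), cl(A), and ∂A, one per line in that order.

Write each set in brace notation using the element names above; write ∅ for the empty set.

opens ⊆ A: ∅, {b}, {d}, {a}, {b, a}, {d, a}, {b, d}, {b, d, a}; union → int = {b, d, a}
complement ∅; its interior ∅; cl(A) = X∖∅ = {b, d, a}
boundary = {b, d, a} ∖ {b, d, a} = ∅

int(A) = {b, d, a}
cl(A)  = {b, d, a}
∂A     = ∅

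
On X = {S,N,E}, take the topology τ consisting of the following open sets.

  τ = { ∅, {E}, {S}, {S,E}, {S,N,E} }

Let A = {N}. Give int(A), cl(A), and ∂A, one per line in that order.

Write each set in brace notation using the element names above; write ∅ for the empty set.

int(A) = ∅
cl(A)  = {N}
∂A     = {N}

opens ⊆ A: ∅; union → int = ∅
complement {S,E}; its interior {S,E}; cl(A) = X∖{S,E} = {N}
boundary = {N} ∖ ∅ = {N}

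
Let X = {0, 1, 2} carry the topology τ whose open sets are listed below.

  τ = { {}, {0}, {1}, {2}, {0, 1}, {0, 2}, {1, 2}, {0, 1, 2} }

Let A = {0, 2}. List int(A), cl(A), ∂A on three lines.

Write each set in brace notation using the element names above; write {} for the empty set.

int(A) = {0, 2}
cl(A)  = {0, 2}
∂A     = {}

U open, U⊆A: {}, {0}, {2}, {0, 2}. int(A) = ⋃ = {0, 2}
X∖A={1}, int(X∖A)={1}, hence cl(A)={0, 2}
∂A: remove int from cl → {}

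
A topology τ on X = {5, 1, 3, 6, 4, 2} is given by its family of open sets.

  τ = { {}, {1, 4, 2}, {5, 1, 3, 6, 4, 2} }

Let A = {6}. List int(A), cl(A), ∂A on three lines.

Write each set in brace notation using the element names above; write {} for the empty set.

int(A) = {}
cl(A)  = {5, 3, 6}
∂A     = {5, 3, 6}

opens ⊆ A: {}; union → int = {}
complement {5, 1, 3, 4, 2}; its interior {1, 4, 2}; cl(A) = X∖{1, 4, 2} = {5, 3, 6}
boundary = {5, 3, 6} ∖ {} = {5, 3, 6}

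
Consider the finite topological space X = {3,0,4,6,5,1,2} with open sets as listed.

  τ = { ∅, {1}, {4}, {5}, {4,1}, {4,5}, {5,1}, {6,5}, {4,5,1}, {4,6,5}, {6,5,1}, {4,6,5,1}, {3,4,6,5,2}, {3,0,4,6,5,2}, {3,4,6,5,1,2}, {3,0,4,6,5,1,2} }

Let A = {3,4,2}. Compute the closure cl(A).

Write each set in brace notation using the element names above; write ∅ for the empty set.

X∖A={0,6,5,1}, int(X∖A)={6,5,1}, hence cl(A)={3,0,4,2}

{3,0,4,2}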